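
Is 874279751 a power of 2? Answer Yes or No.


0b110100000111000111001101000111. Multiple bits set => No

No


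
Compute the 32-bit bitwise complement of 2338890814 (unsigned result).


~0b10001011011010001010010000111110 = 0b1110100100101110101101111000001 = 1956076481 (32-bit unsigned)

1956076481


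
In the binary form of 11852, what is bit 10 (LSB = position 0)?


0b10111001001100, position 10 = 1

1


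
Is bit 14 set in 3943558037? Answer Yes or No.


0b11101011000011011110101110010101, bit 14 = 1. Yes

Yes


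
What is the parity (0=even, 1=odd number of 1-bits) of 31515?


0b111101100011011 has 10 ones => parity 0

0


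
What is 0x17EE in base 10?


17EE hex = 6126 decimal

6126


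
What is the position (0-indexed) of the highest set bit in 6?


0b110. Highest set bit at position 2

2


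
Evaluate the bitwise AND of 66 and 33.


0b1000010 & 0b100001 = 0b0 = 0

0


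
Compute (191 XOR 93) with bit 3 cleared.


Step 1: 191 ^ 93 = 226
Step 2: 226 & ~(1 << 3) = 226

226


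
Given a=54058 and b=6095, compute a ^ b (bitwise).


54058 ^ 6095 = 50405

50405


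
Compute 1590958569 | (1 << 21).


1590958569 | (1 << 21) = 1590958569 | 2097152 = 1593055721

1593055721


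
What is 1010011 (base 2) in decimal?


1010011 in decimal = 83

83


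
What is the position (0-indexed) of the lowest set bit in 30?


0b11110. Lowest set bit at position 1

1


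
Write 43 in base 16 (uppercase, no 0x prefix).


43 = 2B hex

2B


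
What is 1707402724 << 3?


0b1100101110001001110010111100100 << 3 = 0b1100101110001001110010111100100000 = 13659221792

13659221792


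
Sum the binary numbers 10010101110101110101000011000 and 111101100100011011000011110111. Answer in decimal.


10010101110101110101000011000 + 111101100100011011000011110111 = 1010000010011001001101100001111 = 1347197711

1347197711


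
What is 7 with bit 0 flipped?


7 ^ (1 << 0) = 7 ^ 1 = 6

6


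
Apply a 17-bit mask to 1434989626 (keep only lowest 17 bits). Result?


1434989626 & 131071 = 13370

13370


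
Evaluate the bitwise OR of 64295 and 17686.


0b1111101100100111 | 0b100010100010110 = 0b1111111100110111 = 65335

65335


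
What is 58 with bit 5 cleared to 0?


58 & ~(1 << 5) = 26

26


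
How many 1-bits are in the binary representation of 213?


0b11010101 has 5 set bits

5


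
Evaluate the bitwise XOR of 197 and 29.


0b11000101 ^ 0b11101 = 0b11011000 = 216

216


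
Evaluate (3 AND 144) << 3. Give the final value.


Step 1: 3 & 144 = 0
Step 2: 0 << 3 = 0

0


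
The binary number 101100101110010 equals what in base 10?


101100101110010 in decimal = 22898

22898


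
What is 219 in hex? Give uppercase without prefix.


219 = DB hex

DB


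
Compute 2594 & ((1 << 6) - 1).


2594 & 63 = 34

34


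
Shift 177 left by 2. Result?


0b10110001 << 2 = 0b1011000100 = 708

708


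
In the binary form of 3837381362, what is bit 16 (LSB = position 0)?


0b11100100101110011100101011110010, position 16 = 1

1


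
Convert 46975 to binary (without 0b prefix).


46975 = 1011011101111111 in binary

1011011101111111


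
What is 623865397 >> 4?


0b100101001011110110111000110101 >> 4 = 0b10010100101111011011100011 = 38991587

38991587


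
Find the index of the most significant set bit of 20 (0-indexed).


0b10100. Highest set bit at position 4

4


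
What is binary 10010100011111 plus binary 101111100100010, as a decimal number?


10010100011111 + 101111100100010 = 1000010001000001 = 33857

33857


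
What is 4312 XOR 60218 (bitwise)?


0b1000011011000 ^ 0b1110101100111010 = 0b1111101111100010 = 64482

64482


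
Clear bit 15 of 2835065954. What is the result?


2835065954 & ~(1 << 15) = 2835033186

2835033186


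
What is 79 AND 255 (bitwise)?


0b1001111 & 0b11111111 = 0b1001111 = 79

79


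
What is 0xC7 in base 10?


C7 hex = 199 decimal

199


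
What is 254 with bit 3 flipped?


254 ^ (1 << 3) = 254 ^ 8 = 246

246


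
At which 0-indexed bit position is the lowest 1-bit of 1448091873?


0b1010110010100000010000011100001. Lowest set bit at position 0

0


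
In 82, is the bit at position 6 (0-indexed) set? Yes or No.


0b1010010, bit 6 = 1. Yes

Yes


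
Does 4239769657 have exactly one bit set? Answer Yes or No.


0b11111100101101011100000000111001. Multiple bits set => No

No


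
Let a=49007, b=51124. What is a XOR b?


49007 ^ 51124 = 30939

30939


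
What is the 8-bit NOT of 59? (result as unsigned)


~0b111011 = 0b11000100 = 196 (8-bit unsigned)

196


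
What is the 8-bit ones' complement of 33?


33 ^ 255 = 222

222


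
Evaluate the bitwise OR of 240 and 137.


0b11110000 | 0b10001001 = 0b11111001 = 249

249


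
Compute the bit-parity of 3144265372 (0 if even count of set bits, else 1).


0b10111011011010011010111010011100 has 19 ones => parity 1

1


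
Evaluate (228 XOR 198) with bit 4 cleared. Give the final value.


Step 1: 228 ^ 198 = 34
Step 2: 34 & ~(1 << 4) = 34

34


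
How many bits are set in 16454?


0b100000001000110 has 4 set bits

4


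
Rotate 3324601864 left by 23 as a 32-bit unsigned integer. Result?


Rotate 0b11000110001010010110011000001000 left by 23 (32-bit) = 0b100011000110001010010110011 = 73602227

73602227


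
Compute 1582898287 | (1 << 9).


1582898287 | (1 << 9) = 1582898287 | 512 = 1582898799

1582898799


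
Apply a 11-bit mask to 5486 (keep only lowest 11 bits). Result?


5486 & 2047 = 1390

1390


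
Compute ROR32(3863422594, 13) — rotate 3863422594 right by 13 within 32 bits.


Rotate 0b11100110010001110010011010000010 right by 13 (32-bit) = 0b110100000101110011001000111001 = 873935417

873935417


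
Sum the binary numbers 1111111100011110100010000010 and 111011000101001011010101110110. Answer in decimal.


1111111100011110100010000010 + 111011000101001011010101110110 = 1001011000001101001110111111000 = 1258724856

1258724856


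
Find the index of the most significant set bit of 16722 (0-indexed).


0b100000101010010. Highest set bit at position 14

14


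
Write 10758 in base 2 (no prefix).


10758 = 10101000000110 in binary

10101000000110


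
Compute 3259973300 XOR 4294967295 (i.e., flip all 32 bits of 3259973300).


3259973300 ^ 4294967295 = 1034993995

1034993995


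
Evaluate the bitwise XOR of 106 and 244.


0b1101010 ^ 0b11110100 = 0b10011110 = 158

158


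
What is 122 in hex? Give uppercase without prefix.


122 = 7A hex

7A


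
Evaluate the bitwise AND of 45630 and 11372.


0b1011001000111110 & 0b10110001101100 = 0b10000000101100 = 8236

8236


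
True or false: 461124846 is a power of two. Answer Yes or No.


0b11011011111000011010011101110. Multiple bits set => No

No


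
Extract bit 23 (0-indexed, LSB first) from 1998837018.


0b1110111001000111101010100011010, position 23 = 0

0


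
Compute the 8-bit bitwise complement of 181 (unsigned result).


~0b10110101 = 0b1001010 = 74 (8-bit unsigned)

74


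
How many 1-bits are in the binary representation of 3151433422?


0b10111011110101110000111011001110 has 20 set bits

20


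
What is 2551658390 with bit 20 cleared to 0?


2551658390 & ~(1 << 20) = 2550609814

2550609814


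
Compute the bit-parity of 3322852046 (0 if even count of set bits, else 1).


0b11000110000011101011001011001110 has 16 ones => parity 0

0


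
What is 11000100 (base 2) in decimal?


11000100 in decimal = 196

196


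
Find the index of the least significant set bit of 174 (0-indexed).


0b10101110. Lowest set bit at position 1

1


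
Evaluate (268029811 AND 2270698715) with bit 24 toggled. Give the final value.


Step 1: 268029811 & 2270698715 = 123210835
Step 2: 123210835 ^ (1 << 24) = 123210835 ^ 16777216 = 106433619

106433619


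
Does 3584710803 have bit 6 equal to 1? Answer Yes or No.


0b11010101101010100101100010010011, bit 6 = 0. No

No


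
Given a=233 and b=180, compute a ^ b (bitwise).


233 ^ 180 = 93

93


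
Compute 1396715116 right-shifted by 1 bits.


0b1010011010000000010111001101100 >> 1 = 0b101001101000000001011100110110 = 698357558

698357558


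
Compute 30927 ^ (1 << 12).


30927 ^ (1 << 12) = 30927 ^ 4096 = 26831

26831


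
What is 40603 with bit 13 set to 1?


40603 | (1 << 13) = 40603 | 8192 = 48795

48795


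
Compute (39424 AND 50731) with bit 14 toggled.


Step 1: 39424 & 50731 = 33280
Step 2: 33280 ^ (1 << 14) = 33280 ^ 16384 = 49664

49664


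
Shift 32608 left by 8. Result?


0b111111101100000 << 8 = 0b11111110110000000000000 = 8347648

8347648


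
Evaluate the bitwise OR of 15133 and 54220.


0b11101100011101 | 0b1101001111001100 = 0b1111101111011101 = 64477

64477


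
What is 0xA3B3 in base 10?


A3B3 hex = 41907 decimal

41907


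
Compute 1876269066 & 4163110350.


0b1101111110101011001100000001010 & 0b11111000001001000000010111001110 = 0b1101000000001000000000000001010 = 1745092618

1745092618


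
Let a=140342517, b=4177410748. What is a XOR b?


140342517 ^ 4177410748 = 4037234249

4037234249


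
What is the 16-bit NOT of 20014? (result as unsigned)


~0b100111000101110 = 0b1011000111010001 = 45521 (16-bit unsigned)

45521


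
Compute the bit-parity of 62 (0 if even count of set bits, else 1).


0b111110 has 5 ones => parity 1

1


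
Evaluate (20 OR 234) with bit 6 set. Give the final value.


Step 1: 20 | 234 = 254
Step 2: 254 | (1 << 6) = 254 | 64 = 254

254


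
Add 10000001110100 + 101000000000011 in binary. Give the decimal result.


10000001110100 + 101000000000011 = 111000001110111 = 28791

28791


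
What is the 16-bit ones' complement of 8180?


8180 ^ 65535 = 57355

57355


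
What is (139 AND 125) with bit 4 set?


Step 1: 139 & 125 = 9
Step 2: 9 | (1 << 4) = 9 | 16 = 25

25


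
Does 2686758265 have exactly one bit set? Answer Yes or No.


0b10100000001001001010110101111001. Multiple bits set => No

No


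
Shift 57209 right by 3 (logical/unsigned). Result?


0b1101111101111001 >> 3 = 0b1101111101111 = 7151

7151


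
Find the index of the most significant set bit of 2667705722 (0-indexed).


0b10011111000000011111010101111010. Highest set bit at position 31

31


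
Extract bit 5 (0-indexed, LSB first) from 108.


0b1101100, position 5 = 1

1


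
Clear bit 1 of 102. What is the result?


102 & ~(1 << 1) = 100

100


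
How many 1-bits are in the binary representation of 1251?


0b10011100011 has 6 set bits

6


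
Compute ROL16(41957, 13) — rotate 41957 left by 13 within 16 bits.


Rotate 0b1010001111100101 left by 13 (16-bit) = 0b1011010001111100 = 46204

46204


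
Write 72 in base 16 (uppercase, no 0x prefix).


72 = 48 hex

48


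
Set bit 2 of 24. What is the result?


24 | (1 << 2) = 24 | 4 = 28

28


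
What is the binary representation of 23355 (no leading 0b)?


23355 = 101101100111011 in binary

101101100111011


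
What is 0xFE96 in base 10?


FE96 hex = 65174 decimal

65174


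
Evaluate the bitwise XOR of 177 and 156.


0b10110001 ^ 0b10011100 = 0b101101 = 45

45


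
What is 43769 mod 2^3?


43769 & 7 = 1

1


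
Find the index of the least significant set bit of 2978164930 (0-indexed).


0b10110001100000110011000011000010. Lowest set bit at position 1

1


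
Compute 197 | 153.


0b11000101 | 0b10011001 = 0b11011101 = 221

221


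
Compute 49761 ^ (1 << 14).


49761 ^ (1 << 14) = 49761 ^ 16384 = 33377

33377


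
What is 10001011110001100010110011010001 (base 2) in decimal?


10001011110001100010110011010001 in decimal = 2345020625

2345020625


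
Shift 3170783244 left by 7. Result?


0b10111100111111100101000000001100 << 7 = 0b101111001111111001010000000011000000000 = 405860255232

405860255232


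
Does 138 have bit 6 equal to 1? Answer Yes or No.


0b10001010, bit 6 = 0. No

No


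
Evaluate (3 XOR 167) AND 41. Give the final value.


Step 1: 3 ^ 167 = 164
Step 2: 164 & 41 = 32

32


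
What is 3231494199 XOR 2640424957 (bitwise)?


0b11000000100111001011000000110111 ^ 0b10011101011000011010111111111101 = 0b1011101111111010001111111001010 = 1576869834

1576869834


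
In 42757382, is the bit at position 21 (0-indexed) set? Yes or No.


0b10100011000110110100000110, bit 21 = 0. No

No


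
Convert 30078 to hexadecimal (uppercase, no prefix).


30078 = 757E hex

757E


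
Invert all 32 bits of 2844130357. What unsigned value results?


2844130357 ^ 4294967295 = 1450836938

1450836938


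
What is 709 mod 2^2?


709 & 3 = 1

1


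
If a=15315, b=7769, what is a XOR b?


15315 ^ 7769 = 9610

9610


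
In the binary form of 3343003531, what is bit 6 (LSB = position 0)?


0b11000111010000100010111110001011, position 6 = 0

0


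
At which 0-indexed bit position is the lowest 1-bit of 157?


0b10011101. Lowest set bit at position 0

0


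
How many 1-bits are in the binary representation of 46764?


0b1011011010101100 has 9 set bits

9


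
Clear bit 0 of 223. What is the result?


223 & ~(1 << 0) = 222

222


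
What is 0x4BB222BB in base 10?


4BB222BB hex = 1269965499 decimal

1269965499


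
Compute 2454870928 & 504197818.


0b10010010010100100101101110010000 & 0b11110000011010111001010111010 = 0b10010000000000101001010010000 = 302011024

302011024


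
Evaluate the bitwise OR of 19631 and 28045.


0b100110010101111 | 0b110110110001101 = 0b110110110101111 = 28079

28079


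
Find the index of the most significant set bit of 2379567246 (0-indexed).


0b10001101110101010101000010001110. Highest set bit at position 31

31


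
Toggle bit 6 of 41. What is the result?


41 ^ (1 << 6) = 41 ^ 64 = 105

105


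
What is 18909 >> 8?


0b100100111011101 >> 8 = 0b1001001 = 73

73


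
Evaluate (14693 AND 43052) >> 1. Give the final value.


Step 1: 14693 & 43052 = 10276
Step 2: 10276 >> 1 = 5138

5138


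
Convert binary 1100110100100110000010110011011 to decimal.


1100110100100110000010110011011 in decimal = 1720911259

1720911259


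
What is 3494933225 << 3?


0b11010000010100000111001011101001 << 3 = 0b11010000010100000111001011101001000 = 27959465800

27959465800


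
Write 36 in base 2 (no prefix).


36 = 100100 in binary

100100


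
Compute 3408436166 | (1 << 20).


3408436166 | (1 << 20) = 3408436166 | 1048576 = 3409484742

3409484742


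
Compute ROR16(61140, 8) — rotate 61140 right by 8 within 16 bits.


Rotate 0b1110111011010100 right by 8 (16-bit) = 0b1101010011101110 = 54510

54510


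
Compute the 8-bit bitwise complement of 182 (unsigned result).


~0b10110110 = 0b1001001 = 73 (8-bit unsigned)

73


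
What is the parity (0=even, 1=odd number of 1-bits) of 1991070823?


0b1110110101011010101010001100111 has 18 ones => parity 0

0


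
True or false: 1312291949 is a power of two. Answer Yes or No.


0b1001110001101111111110001101101. Multiple bits set => No

No


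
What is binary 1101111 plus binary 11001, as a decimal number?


1101111 + 11001 = 10001000 = 136

136


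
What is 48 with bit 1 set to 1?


48 | (1 << 1) = 48 | 2 = 50

50


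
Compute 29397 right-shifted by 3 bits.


0b111001011010101 >> 3 = 0b111001011010 = 3674

3674


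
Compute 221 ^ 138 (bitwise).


0b11011101 ^ 0b10001010 = 0b1010111 = 87

87


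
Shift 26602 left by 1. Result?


0b110011111101010 << 1 = 0b1100111111010100 = 53204

53204


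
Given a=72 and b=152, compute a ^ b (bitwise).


72 ^ 152 = 208

208


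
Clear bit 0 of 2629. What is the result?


2629 & ~(1 << 0) = 2628

2628


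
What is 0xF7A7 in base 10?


F7A7 hex = 63399 decimal

63399


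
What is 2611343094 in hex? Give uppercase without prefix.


2611343094 = 9BA5EEF6 hex

9BA5EEF6


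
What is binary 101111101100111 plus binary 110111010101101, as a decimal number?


101111101100111 + 110111010101101 = 1100111000010100 = 52756

52756


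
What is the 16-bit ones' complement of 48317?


48317 ^ 65535 = 17218

17218


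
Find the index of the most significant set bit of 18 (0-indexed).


0b10010. Highest set bit at position 4

4


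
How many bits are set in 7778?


0b1111001100010 has 7 set bits

7


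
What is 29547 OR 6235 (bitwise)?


0b111001101101011 | 0b1100001011011 = 0b111101101111011 = 31611

31611


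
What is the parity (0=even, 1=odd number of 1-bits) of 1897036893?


0b1110001000100100111110001011101 has 16 ones => parity 0

0


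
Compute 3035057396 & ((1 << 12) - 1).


3035057396 & 4095 = 3316

3316


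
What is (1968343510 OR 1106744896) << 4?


Step 1: 1968343510 | 1106744896 = 1979162582
Step 2: 1979162582 << 4 = 31666601312

31666601312


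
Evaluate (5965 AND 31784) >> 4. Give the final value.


Step 1: 5965 & 31784 = 5128
Step 2: 5128 >> 4 = 320

320


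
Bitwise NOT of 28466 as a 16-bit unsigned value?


~0b110111100110010 = 0b1001000011001101 = 37069 (16-bit unsigned)

37069


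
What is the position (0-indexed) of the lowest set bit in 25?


0b11001. Lowest set bit at position 0

0


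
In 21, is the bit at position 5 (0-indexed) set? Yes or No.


0b10101, bit 5 = 0. No

No


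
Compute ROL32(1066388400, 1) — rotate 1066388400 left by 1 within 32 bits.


Rotate 0b111111100011111100101110110000 left by 1 (32-bit) = 0b1111111000111111001011101100000 = 2132776800

2132776800


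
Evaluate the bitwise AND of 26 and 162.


0b11010 & 0b10100010 = 0b10 = 2

2


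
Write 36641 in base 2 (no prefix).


36641 = 1000111100100001 in binary

1000111100100001


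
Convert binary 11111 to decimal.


11111 in decimal = 31

31


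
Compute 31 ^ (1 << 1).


31 ^ (1 << 1) = 31 ^ 2 = 29

29


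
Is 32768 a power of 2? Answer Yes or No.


0b1000000000000000. Only one bit set => Yes

Yes


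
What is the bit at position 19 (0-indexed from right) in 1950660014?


0b1110100010001001011010110101110, position 19 = 0

0


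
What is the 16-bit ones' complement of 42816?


42816 ^ 65535 = 22719

22719


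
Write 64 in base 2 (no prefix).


64 = 1000000 in binary

1000000


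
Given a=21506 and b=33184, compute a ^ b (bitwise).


21506 ^ 33184 = 54690

54690


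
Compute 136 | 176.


0b10001000 | 0b10110000 = 0b10111000 = 184

184


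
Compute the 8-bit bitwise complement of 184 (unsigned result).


~0b10111000 = 0b1000111 = 71 (8-bit unsigned)

71


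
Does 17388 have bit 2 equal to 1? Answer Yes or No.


0b100001111101100, bit 2 = 1. Yes

Yes


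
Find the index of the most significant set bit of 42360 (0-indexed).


0b1010010101111000. Highest set bit at position 15

15


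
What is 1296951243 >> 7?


0b1001101010011011110011111001011 >> 7 = 0b100110101001101111001111 = 10132431

10132431


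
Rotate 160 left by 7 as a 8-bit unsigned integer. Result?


Rotate 0b10100000 left by 7 (8-bit) = 0b1010000 = 80

80


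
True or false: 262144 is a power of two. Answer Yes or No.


0b1000000000000000000. Only one bit set => Yes

Yes


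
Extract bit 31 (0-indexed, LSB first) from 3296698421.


0b11000100011111111010000000110101, position 31 = 1

1


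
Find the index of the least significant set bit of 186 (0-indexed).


0b10111010. Lowest set bit at position 1

1


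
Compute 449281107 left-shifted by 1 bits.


0b11010110001110111110001010011 << 1 = 0b110101100011101111100010100110 = 898562214

898562214


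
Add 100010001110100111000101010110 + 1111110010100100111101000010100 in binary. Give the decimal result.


100010001110100111000101010110 + 1111110010100100111101000010100 = 10100000100011001110101101101010 = 2693589866

2693589866


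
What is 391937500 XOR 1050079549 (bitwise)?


0b10111010111000111110111011100 ^ 0b111110100101101111000100111101 = 0b101001110010101000110011100001 = 701140193

701140193


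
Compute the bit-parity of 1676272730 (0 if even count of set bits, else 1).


0b1100011111010011110010001011010 has 17 ones => parity 1

1


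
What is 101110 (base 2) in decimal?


101110 in decimal = 46

46


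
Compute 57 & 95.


0b111001 & 0b1011111 = 0b11001 = 25

25


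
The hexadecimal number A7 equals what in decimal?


A7 hex = 167 decimal

167


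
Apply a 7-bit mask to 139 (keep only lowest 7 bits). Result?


139 & 127 = 11

11


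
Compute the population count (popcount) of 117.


0b1110101 has 5 set bits

5


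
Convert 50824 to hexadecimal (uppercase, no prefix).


50824 = C688 hex

C688


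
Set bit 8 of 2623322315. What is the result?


2623322315 | (1 << 8) = 2623322315 | 256 = 2623322571

2623322571


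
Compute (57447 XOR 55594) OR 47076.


Step 1: 57447 ^ 55594 = 14669
Step 2: 14669 | 47076 = 49133

49133


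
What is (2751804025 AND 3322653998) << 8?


Step 1: 2751804025 & 3322653998 = 2214666280
Step 2: 2214666280 << 8 = 566954567680

566954567680


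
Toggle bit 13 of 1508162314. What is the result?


1508162314 ^ (1 << 13) = 1508162314 ^ 8192 = 1508154122

1508154122


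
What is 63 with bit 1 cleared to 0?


63 & ~(1 << 1) = 61

61


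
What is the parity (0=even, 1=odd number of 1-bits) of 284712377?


0b10000111110000101110110111001 has 16 ones => parity 0

0


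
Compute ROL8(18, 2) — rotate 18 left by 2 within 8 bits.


Rotate 0b10010 left by 2 (8-bit) = 0b1001000 = 72

72


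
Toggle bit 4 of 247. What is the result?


247 ^ (1 << 4) = 247 ^ 16 = 231

231


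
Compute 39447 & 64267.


0b1001101000010111 & 0b1111101100001011 = 0b1001101000000011 = 39427

39427


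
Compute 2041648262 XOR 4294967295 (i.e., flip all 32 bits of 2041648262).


2041648262 ^ 4294967295 = 2253319033

2253319033


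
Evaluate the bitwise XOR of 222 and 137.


0b11011110 ^ 0b10001001 = 0b1010111 = 87

87


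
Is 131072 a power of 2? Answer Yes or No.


0b100000000000000000. Only one bit set => Yes

Yes


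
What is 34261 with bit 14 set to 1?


34261 | (1 << 14) = 34261 | 16384 = 50645

50645


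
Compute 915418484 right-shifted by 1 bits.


0b110110100100000010110101110100 >> 1 = 0b11011010010000001011010111010 = 457709242

457709242


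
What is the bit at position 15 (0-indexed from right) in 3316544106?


0b11000101101011100111001001101010, position 15 = 0

0


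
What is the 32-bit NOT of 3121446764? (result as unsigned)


~0b10111010000011010111111101101100 = 0b1000101111100101000000010010011 = 1173520531 (32-bit unsigned)

1173520531


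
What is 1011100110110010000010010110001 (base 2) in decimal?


1011100110110010000010010110001 in decimal = 1557726385

1557726385


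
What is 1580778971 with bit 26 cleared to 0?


1580778971 & ~(1 << 26) = 1513670107

1513670107


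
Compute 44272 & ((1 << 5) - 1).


44272 & 31 = 16

16


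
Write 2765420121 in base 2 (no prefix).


2765420121 = 10100100110101001111011001011001 in binary

10100100110101001111011001011001


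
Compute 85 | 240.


0b1010101 | 0b11110000 = 0b11110101 = 245

245


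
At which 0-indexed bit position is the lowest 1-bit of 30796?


0b111100001001100. Lowest set bit at position 2

2


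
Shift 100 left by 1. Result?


0b1100100 << 1 = 0b11001000 = 200

200


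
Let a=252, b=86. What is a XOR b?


252 ^ 86 = 170

170


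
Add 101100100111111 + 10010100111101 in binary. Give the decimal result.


101100100111111 + 10010100111101 = 111111001111100 = 32380

32380


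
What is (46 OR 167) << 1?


Step 1: 46 | 167 = 175
Step 2: 175 << 1 = 350

350


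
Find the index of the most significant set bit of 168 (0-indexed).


0b10101000. Highest set bit at position 7

7


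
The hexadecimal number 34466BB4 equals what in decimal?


34466BB4 hex = 877030324 decimal

877030324


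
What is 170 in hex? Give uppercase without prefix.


170 = AA hex

AA


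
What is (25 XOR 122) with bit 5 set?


Step 1: 25 ^ 122 = 99
Step 2: 99 | (1 << 5) = 99 | 32 = 99

99


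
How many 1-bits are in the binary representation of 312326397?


0b10010100111011011100011111101 has 18 set bits

18


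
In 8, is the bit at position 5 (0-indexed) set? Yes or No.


0b1000, bit 5 = 0. No

No


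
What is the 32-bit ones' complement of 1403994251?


1403994251 ^ 4294967295 = 2890973044

2890973044


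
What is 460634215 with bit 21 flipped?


460634215 ^ (1 << 21) = 460634215 ^ 2097152 = 458537063

458537063


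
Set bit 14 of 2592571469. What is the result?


2592571469 | (1 << 14) = 2592571469 | 16384 = 2592587853

2592587853


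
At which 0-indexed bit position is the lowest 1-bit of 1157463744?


0b1000100111111010111111011000000. Lowest set bit at position 6

6


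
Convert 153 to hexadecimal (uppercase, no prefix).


153 = 99 hex

99


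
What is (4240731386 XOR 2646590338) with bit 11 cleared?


Step 1: 4240731386 ^ 2646590338 = 1635495800
Step 2: 1635495800 & ~(1 << 11) = 1635493752

1635493752


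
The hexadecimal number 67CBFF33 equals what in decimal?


67CBFF33 hex = 1741422387 decimal

1741422387


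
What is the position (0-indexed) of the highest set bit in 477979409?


0b11100011111010110001100010001. Highest set bit at position 28

28


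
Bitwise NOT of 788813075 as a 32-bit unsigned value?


~0b101111000001000101010100010011 = 0b11010000111110111010101011101100 = 3506154220 (32-bit unsigned)

3506154220


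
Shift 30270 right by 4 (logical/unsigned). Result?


0b111011000111110 >> 4 = 0b11101100011 = 1891

1891


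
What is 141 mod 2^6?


141 & 63 = 13

13


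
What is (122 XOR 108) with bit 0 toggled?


Step 1: 122 ^ 108 = 22
Step 2: 22 ^ (1 << 0) = 22 ^ 1 = 23

23


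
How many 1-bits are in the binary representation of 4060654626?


0b11110010000010001010110000100010 has 12 set bits

12


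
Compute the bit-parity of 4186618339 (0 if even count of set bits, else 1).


0b11111001100010101011100111100011 has 19 ones => parity 1

1


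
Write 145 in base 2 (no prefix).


145 = 10010001 in binary

10010001


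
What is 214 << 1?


0b11010110 << 1 = 0b110101100 = 428

428


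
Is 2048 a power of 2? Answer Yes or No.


0b100000000000. Only one bit set => Yes

Yes


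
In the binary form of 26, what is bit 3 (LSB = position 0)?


0b11010, position 3 = 1

1


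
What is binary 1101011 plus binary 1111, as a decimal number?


1101011 + 1111 = 1111010 = 122

122


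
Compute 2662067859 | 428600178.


0b10011110101010111110111010010011 | 0b11001100010111110101101110010 = 0b10011111101010111110111111110011 = 2678845427

2678845427


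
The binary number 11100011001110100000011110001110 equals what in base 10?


11100011001110100000011110001110 in decimal = 3812231054

3812231054


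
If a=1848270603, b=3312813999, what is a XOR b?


1848270603 ^ 3312813999 = 2875185316

2875185316


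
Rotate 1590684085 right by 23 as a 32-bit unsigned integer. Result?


Rotate 0b1011110110011111110100110110101 right by 23 (32-bit) = 0b10011111110100110110101010111101 = 2681432765

2681432765


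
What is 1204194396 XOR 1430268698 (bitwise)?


0b1000111110001101000110001011100 ^ 0b1010101010000000010101100011010 = 0b10010100001101010011101000110 = 310814534

310814534


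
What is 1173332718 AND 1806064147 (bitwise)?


0b1000101111011111010001011101110 & 0b1101011101001100101101000010011 = 0b1000001101001100000001000000010 = 1101398530

1101398530


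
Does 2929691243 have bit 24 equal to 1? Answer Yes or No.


0b10101110100111111000101001101011, bit 24 = 0. No

No


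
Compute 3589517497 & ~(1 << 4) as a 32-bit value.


3589517497 & ~(1 << 4) = 3589517481

3589517481


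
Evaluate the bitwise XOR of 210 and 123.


0b11010010 ^ 0b1111011 = 0b10101001 = 169

169


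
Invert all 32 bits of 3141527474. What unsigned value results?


3141527474 ^ 4294967295 = 1153439821

1153439821


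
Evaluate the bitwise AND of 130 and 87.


0b10000010 & 0b1010111 = 0b10 = 2

2


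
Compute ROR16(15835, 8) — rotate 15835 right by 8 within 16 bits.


Rotate 0b11110111011011 right by 8 (16-bit) = 0b1101101100111101 = 56125

56125


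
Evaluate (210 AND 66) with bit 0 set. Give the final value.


Step 1: 210 & 66 = 66
Step 2: 66 | (1 << 0) = 66 | 1 = 67

67


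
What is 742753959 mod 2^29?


742753959 & 536870911 = 205883047

205883047


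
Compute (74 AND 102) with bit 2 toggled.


Step 1: 74 & 102 = 66
Step 2: 66 ^ (1 << 2) = 66 ^ 4 = 70

70


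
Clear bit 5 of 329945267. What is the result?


329945267 & ~(1 << 5) = 329945235

329945235


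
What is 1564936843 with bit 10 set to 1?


1564936843 | (1 << 10) = 1564936843 | 1024 = 1564937867

1564937867


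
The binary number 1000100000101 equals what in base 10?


1000100000101 in decimal = 4357

4357


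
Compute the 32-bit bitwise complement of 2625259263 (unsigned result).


~0b10011100011110100100011011111111 = 0b1100011100001011011100100000000 = 1669708032 (32-bit unsigned)

1669708032


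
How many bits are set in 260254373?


0b1111100000110010101010100101 has 14 set bits

14


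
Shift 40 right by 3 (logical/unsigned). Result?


0b101000 >> 3 = 0b101 = 5

5


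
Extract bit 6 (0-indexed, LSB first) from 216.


0b11011000, position 6 = 1

1


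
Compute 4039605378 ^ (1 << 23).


4039605378 ^ (1 << 23) = 4039605378 ^ 8388608 = 4031216770

4031216770


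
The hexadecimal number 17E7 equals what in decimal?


17E7 hex = 6119 decimal

6119


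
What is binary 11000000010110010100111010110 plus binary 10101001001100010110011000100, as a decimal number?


11000000010110010100111010110 + 10101001001100010110011000100 = 101101001100010101011010011010 = 758208154

758208154


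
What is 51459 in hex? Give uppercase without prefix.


51459 = C903 hex

C903


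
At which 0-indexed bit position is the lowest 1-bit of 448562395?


0b11010101111001000010011011011. Lowest set bit at position 0

0


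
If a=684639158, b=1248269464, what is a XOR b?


684639158 ^ 1248269464 = 1655297838

1655297838


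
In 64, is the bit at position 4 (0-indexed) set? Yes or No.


0b1000000, bit 4 = 0. No

No


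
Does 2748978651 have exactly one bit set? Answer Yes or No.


0b10100011110110100001010111011011. Multiple bits set => No

No


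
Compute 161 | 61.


0b10100001 | 0b111101 = 0b10111101 = 189

189


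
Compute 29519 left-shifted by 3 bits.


0b111001101001111 << 3 = 0b111001101001111000 = 236152

236152


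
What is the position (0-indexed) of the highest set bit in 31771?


0b111110000011011. Highest set bit at position 14

14


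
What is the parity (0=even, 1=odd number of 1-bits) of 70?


0b1000110 has 3 ones => parity 1

1


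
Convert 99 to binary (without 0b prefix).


99 = 1100011 in binary

1100011


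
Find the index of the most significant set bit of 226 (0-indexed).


0b11100010. Highest set bit at position 7

7


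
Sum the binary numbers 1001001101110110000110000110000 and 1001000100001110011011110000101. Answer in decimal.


1001001101110110000110000110000 + 1001000100001110011011110000101 = 10010010010000100100001110110101 = 2453816245

2453816245


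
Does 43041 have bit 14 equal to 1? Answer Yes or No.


0b1010100000100001, bit 14 = 0. No

No


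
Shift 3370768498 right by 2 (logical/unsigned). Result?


0b11001000111010011101100001110010 >> 2 = 0b110010001110100111011000011100 = 842692124

842692124


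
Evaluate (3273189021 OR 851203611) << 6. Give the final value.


Step 1: 3273189021 | 851203611 = 4089247391
Step 2: 4089247391 << 6 = 261711833024

261711833024


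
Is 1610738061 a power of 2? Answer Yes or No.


0b1100000000000011110100110001101. Multiple bits set => No

No


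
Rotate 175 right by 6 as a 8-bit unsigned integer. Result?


Rotate 0b10101111 right by 6 (8-bit) = 0b10111110 = 190

190


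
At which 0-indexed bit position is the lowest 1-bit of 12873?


0b11001001001001. Lowest set bit at position 0

0


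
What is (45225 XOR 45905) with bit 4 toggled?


Step 1: 45225 ^ 45905 = 1016
Step 2: 1016 ^ (1 << 4) = 1016 ^ 16 = 1000

1000


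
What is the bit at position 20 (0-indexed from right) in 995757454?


0b111011010110100000110110001110, position 20 = 1

1


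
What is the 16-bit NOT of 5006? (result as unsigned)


~0b1001110001110 = 0b1110110001110001 = 60529 (16-bit unsigned)

60529


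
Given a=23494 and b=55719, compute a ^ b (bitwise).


23494 ^ 55719 = 33377

33377


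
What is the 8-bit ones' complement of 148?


148 ^ 255 = 107

107


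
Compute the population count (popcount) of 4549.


0b1000111000101 has 6 set bits

6


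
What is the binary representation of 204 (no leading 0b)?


204 = 11001100 in binary

11001100


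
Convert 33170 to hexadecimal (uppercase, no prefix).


33170 = 8192 hex

8192


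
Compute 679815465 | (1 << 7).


679815465 | (1 << 7) = 679815465 | 128 = 679815593

679815593


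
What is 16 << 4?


0b10000 << 4 = 0b100000000 = 256

256


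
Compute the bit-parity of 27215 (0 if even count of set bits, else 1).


0b110101001001111 has 9 ones => parity 1

1


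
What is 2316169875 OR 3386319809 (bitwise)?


0b10001010000011011111001010010011 | 0b11001001110101110010001111000001 = 0b11001011110111111111001111010011 = 3420451795

3420451795


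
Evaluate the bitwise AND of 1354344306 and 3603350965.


0b1010000101110011010011101110010 & 0b11010110110001101100010110110101 = 0b1010000100000001000010100110000 = 1350599984

1350599984


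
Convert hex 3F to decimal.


3F hex = 63 decimal

63


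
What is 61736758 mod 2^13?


61736758 & 8191 = 1846

1846


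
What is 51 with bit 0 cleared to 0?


51 & ~(1 << 0) = 50

50


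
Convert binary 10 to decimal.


10 in decimal = 2

2


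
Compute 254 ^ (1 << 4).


254 ^ (1 << 4) = 254 ^ 16 = 238

238


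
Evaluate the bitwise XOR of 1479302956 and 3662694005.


0b1011000001011000101111100101100 ^ 0b11011010010100000100011001110101 = 0b10000010011111000001100101011001 = 2189171033

2189171033


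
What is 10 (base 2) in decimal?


10 in decimal = 2

2


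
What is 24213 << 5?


0b101111010010101 << 5 = 0b10111101001010100000 = 774816

774816


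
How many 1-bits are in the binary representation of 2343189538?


0b10001011101010100011110000100010 has 14 set bits

14


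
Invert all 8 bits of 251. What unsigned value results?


251 ^ 255 = 4

4


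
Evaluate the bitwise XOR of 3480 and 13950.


0b110110011000 ^ 0b11011001111110 = 0b11101111100110 = 15334

15334


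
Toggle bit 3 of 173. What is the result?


173 ^ (1 << 3) = 173 ^ 8 = 165

165


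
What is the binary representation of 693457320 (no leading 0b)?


693457320 = 101001010101010101000110101000 in binary

101001010101010101000110101000


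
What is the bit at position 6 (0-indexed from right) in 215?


0b11010111, position 6 = 1

1


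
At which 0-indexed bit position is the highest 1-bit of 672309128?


0b101000000100101001111110001000. Highest set bit at position 29

29


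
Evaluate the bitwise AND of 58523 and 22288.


0b1110010010011011 & 0b101011100010000 = 0b100010000010000 = 17424

17424


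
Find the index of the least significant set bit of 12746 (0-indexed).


0b11000111001010. Lowest set bit at position 1

1


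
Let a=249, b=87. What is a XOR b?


249 ^ 87 = 174

174


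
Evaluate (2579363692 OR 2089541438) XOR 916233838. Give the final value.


Step 1: 2579363692 | 2089541438 = 4257218430
Step 2: 4257218430 ^ 916233838 = 3408093456

3408093456


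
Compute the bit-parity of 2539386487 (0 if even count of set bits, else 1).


0b10010111010110111111011001110111 has 22 ones => parity 0

0


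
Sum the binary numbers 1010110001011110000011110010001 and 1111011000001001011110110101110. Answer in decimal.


1010110001011110000011110010001 + 1111011000001001011110110101110 = 11010001001100111100010100111111 = 3509830975

3509830975


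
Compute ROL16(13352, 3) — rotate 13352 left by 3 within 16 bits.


Rotate 0b11010000101000 left by 3 (16-bit) = 0b1010000101000001 = 41281

41281


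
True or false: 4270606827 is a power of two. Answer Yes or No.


0b11111110100011000100100111101011. Multiple bits set => No

No


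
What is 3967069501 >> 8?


0b11101100011101001010110100111101 >> 8 = 0b111011000111010010101101 = 15496365

15496365


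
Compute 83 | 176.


0b1010011 | 0b10110000 = 0b11110011 = 243

243


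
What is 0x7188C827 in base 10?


7188C827 hex = 1904789543 decimal

1904789543


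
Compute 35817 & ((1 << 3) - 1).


35817 & 7 = 1

1


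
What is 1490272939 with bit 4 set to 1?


1490272939 | (1 << 4) = 1490272939 | 16 = 1490272955

1490272955


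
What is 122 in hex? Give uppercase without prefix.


122 = 7A hex

7A


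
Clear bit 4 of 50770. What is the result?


50770 & ~(1 << 4) = 50754

50754


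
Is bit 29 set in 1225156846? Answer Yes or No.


0b1001001000001100110100011101110, bit 29 = 0. No

No


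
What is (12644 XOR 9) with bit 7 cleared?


Step 1: 12644 ^ 9 = 12653
Step 2: 12653 & ~(1 << 7) = 12653

12653


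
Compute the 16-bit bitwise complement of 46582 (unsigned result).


~0b1011010111110110 = 0b100101000001001 = 18953 (16-bit unsigned)

18953


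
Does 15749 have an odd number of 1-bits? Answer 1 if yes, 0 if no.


0b11110110000101 has 8 ones => parity 0

0


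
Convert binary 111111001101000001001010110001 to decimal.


111111001101000001001010110001 in decimal = 1060377265

1060377265


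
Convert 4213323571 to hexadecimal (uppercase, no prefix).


4213323571 = FB223733 hex

FB223733


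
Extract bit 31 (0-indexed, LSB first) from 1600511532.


0b1011111011001011101111000101100, position 31 = 0

0


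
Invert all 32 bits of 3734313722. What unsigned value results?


3734313722 ^ 4294967295 = 560653573

560653573


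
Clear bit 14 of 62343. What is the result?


62343 & ~(1 << 14) = 45959

45959


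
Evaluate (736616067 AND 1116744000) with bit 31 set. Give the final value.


Step 1: 736616067 & 1116744000 = 41945088
Step 2: 41945088 | (1 << 31) = 41945088 | 2147483648 = 2189428736

2189428736


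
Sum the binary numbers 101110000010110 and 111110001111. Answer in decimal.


101110000010110 + 111110001111 = 110101110100101 = 27557

27557
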